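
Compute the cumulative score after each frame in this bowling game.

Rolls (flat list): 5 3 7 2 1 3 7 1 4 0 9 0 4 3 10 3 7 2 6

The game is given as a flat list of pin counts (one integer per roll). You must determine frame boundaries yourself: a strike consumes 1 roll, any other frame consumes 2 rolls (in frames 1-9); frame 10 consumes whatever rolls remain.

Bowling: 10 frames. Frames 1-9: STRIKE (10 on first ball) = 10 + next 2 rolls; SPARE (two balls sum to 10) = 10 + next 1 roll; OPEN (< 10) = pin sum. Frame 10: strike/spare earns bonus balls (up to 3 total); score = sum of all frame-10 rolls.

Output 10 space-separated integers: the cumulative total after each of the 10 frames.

Answer: 8 17 21 29 33 42 49 69 81 89

Derivation:
Frame 1: OPEN (5+3=8). Cumulative: 8
Frame 2: OPEN (7+2=9). Cumulative: 17
Frame 3: OPEN (1+3=4). Cumulative: 21
Frame 4: OPEN (7+1=8). Cumulative: 29
Frame 5: OPEN (4+0=4). Cumulative: 33
Frame 6: OPEN (9+0=9). Cumulative: 42
Frame 7: OPEN (4+3=7). Cumulative: 49
Frame 8: STRIKE. 10 + next two rolls (3+7) = 20. Cumulative: 69
Frame 9: SPARE (3+7=10). 10 + next roll (2) = 12. Cumulative: 81
Frame 10: OPEN. Sum of all frame-10 rolls (2+6) = 8. Cumulative: 89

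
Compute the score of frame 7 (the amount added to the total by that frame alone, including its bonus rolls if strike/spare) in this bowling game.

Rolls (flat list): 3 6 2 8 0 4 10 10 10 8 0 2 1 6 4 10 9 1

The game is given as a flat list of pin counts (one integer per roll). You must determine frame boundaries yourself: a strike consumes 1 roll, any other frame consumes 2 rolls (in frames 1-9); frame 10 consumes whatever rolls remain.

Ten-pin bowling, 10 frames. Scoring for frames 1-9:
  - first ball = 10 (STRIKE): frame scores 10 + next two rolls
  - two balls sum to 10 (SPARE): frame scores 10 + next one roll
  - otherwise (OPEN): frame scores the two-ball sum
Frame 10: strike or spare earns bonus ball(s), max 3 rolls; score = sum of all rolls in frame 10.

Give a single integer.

Frame 1: OPEN (3+6=9). Cumulative: 9
Frame 2: SPARE (2+8=10). 10 + next roll (0) = 10. Cumulative: 19
Frame 3: OPEN (0+4=4). Cumulative: 23
Frame 4: STRIKE. 10 + next two rolls (10+10) = 30. Cumulative: 53
Frame 5: STRIKE. 10 + next two rolls (10+8) = 28. Cumulative: 81
Frame 6: STRIKE. 10 + next two rolls (8+0) = 18. Cumulative: 99
Frame 7: OPEN (8+0=8). Cumulative: 107
Frame 8: OPEN (2+1=3). Cumulative: 110
Frame 9: SPARE (6+4=10). 10 + next roll (10) = 20. Cumulative: 130

Answer: 8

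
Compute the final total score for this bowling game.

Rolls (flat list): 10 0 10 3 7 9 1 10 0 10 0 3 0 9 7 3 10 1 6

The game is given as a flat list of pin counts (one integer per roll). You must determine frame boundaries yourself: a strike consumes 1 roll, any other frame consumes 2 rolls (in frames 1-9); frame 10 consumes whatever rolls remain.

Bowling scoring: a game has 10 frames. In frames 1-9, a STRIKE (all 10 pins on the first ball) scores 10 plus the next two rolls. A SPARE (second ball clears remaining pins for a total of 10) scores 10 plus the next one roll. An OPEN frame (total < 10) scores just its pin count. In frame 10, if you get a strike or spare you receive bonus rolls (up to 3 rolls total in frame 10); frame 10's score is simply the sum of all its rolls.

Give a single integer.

Answer: 151

Derivation:
Frame 1: STRIKE. 10 + next two rolls (0+10) = 20. Cumulative: 20
Frame 2: SPARE (0+10=10). 10 + next roll (3) = 13. Cumulative: 33
Frame 3: SPARE (3+7=10). 10 + next roll (9) = 19. Cumulative: 52
Frame 4: SPARE (9+1=10). 10 + next roll (10) = 20. Cumulative: 72
Frame 5: STRIKE. 10 + next two rolls (0+10) = 20. Cumulative: 92
Frame 6: SPARE (0+10=10). 10 + next roll (0) = 10. Cumulative: 102
Frame 7: OPEN (0+3=3). Cumulative: 105
Frame 8: OPEN (0+9=9). Cumulative: 114
Frame 9: SPARE (7+3=10). 10 + next roll (10) = 20. Cumulative: 134
Frame 10: STRIKE. Sum of all frame-10 rolls (10+1+6) = 17. Cumulative: 151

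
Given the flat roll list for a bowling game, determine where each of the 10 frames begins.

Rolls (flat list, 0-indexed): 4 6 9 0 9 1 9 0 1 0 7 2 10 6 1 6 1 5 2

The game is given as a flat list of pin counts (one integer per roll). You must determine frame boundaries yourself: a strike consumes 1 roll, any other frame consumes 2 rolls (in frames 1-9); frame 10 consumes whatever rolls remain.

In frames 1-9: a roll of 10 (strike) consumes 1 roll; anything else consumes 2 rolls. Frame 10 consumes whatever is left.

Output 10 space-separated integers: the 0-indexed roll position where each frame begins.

Frame 1 starts at roll index 0: rolls=4,6 (sum=10), consumes 2 rolls
Frame 2 starts at roll index 2: rolls=9,0 (sum=9), consumes 2 rolls
Frame 3 starts at roll index 4: rolls=9,1 (sum=10), consumes 2 rolls
Frame 4 starts at roll index 6: rolls=9,0 (sum=9), consumes 2 rolls
Frame 5 starts at roll index 8: rolls=1,0 (sum=1), consumes 2 rolls
Frame 6 starts at roll index 10: rolls=7,2 (sum=9), consumes 2 rolls
Frame 7 starts at roll index 12: roll=10 (strike), consumes 1 roll
Frame 8 starts at roll index 13: rolls=6,1 (sum=7), consumes 2 rolls
Frame 9 starts at roll index 15: rolls=6,1 (sum=7), consumes 2 rolls
Frame 10 starts at roll index 17: 2 remaining rolls

Answer: 0 2 4 6 8 10 12 13 15 17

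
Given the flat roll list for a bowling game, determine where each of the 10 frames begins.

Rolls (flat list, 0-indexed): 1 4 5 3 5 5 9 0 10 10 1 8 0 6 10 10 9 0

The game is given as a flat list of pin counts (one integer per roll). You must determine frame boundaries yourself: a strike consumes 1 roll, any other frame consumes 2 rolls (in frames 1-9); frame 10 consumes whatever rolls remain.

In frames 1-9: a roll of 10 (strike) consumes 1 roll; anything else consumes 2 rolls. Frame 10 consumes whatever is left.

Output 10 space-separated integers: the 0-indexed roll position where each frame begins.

Frame 1 starts at roll index 0: rolls=1,4 (sum=5), consumes 2 rolls
Frame 2 starts at roll index 2: rolls=5,3 (sum=8), consumes 2 rolls
Frame 3 starts at roll index 4: rolls=5,5 (sum=10), consumes 2 rolls
Frame 4 starts at roll index 6: rolls=9,0 (sum=9), consumes 2 rolls
Frame 5 starts at roll index 8: roll=10 (strike), consumes 1 roll
Frame 6 starts at roll index 9: roll=10 (strike), consumes 1 roll
Frame 7 starts at roll index 10: rolls=1,8 (sum=9), consumes 2 rolls
Frame 8 starts at roll index 12: rolls=0,6 (sum=6), consumes 2 rolls
Frame 9 starts at roll index 14: roll=10 (strike), consumes 1 roll
Frame 10 starts at roll index 15: 3 remaining rolls

Answer: 0 2 4 6 8 9 10 12 14 15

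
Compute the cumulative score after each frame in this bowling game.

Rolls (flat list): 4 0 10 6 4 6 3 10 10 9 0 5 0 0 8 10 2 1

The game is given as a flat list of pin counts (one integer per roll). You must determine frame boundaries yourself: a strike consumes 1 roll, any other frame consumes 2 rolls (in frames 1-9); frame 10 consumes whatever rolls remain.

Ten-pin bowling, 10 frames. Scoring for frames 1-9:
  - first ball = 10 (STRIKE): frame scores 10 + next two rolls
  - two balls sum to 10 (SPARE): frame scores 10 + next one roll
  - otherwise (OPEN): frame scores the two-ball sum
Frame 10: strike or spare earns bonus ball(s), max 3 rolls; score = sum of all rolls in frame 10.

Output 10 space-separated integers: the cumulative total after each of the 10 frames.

Answer: 4 24 40 49 78 97 106 111 119 132

Derivation:
Frame 1: OPEN (4+0=4). Cumulative: 4
Frame 2: STRIKE. 10 + next two rolls (6+4) = 20. Cumulative: 24
Frame 3: SPARE (6+4=10). 10 + next roll (6) = 16. Cumulative: 40
Frame 4: OPEN (6+3=9). Cumulative: 49
Frame 5: STRIKE. 10 + next two rolls (10+9) = 29. Cumulative: 78
Frame 6: STRIKE. 10 + next two rolls (9+0) = 19. Cumulative: 97
Frame 7: OPEN (9+0=9). Cumulative: 106
Frame 8: OPEN (5+0=5). Cumulative: 111
Frame 9: OPEN (0+8=8). Cumulative: 119
Frame 10: STRIKE. Sum of all frame-10 rolls (10+2+1) = 13. Cumulative: 132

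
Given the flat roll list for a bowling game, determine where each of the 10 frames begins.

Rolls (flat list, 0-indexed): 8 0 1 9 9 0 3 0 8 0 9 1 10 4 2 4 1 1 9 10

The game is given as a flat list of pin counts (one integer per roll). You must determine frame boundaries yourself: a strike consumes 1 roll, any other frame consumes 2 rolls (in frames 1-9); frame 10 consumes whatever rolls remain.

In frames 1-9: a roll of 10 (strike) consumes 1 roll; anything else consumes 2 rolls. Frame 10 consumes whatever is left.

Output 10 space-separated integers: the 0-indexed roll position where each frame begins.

Answer: 0 2 4 6 8 10 12 13 15 17

Derivation:
Frame 1 starts at roll index 0: rolls=8,0 (sum=8), consumes 2 rolls
Frame 2 starts at roll index 2: rolls=1,9 (sum=10), consumes 2 rolls
Frame 3 starts at roll index 4: rolls=9,0 (sum=9), consumes 2 rolls
Frame 4 starts at roll index 6: rolls=3,0 (sum=3), consumes 2 rolls
Frame 5 starts at roll index 8: rolls=8,0 (sum=8), consumes 2 rolls
Frame 6 starts at roll index 10: rolls=9,1 (sum=10), consumes 2 rolls
Frame 7 starts at roll index 12: roll=10 (strike), consumes 1 roll
Frame 8 starts at roll index 13: rolls=4,2 (sum=6), consumes 2 rolls
Frame 9 starts at roll index 15: rolls=4,1 (sum=5), consumes 2 rolls
Frame 10 starts at roll index 17: 3 remaining rolls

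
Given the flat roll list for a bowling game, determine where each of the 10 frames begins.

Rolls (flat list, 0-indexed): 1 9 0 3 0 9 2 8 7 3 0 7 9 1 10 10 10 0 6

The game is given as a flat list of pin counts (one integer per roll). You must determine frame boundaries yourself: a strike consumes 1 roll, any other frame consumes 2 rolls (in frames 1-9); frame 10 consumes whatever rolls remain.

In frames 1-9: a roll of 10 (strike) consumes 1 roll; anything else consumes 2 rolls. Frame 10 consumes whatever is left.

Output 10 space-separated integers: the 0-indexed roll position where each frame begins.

Frame 1 starts at roll index 0: rolls=1,9 (sum=10), consumes 2 rolls
Frame 2 starts at roll index 2: rolls=0,3 (sum=3), consumes 2 rolls
Frame 3 starts at roll index 4: rolls=0,9 (sum=9), consumes 2 rolls
Frame 4 starts at roll index 6: rolls=2,8 (sum=10), consumes 2 rolls
Frame 5 starts at roll index 8: rolls=7,3 (sum=10), consumes 2 rolls
Frame 6 starts at roll index 10: rolls=0,7 (sum=7), consumes 2 rolls
Frame 7 starts at roll index 12: rolls=9,1 (sum=10), consumes 2 rolls
Frame 8 starts at roll index 14: roll=10 (strike), consumes 1 roll
Frame 9 starts at roll index 15: roll=10 (strike), consumes 1 roll
Frame 10 starts at roll index 16: 3 remaining rolls

Answer: 0 2 4 6 8 10 12 14 15 16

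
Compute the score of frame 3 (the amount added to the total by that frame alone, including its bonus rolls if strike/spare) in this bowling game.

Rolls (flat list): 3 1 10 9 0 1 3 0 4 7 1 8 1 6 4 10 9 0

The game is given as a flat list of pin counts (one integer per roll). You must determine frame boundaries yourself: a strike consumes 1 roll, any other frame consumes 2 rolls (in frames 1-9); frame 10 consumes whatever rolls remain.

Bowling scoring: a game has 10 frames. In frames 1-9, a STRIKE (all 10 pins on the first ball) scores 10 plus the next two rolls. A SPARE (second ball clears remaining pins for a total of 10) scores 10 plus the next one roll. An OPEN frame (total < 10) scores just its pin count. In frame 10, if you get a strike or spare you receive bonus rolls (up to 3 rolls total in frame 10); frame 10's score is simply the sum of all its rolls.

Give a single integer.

Answer: 9

Derivation:
Frame 1: OPEN (3+1=4). Cumulative: 4
Frame 2: STRIKE. 10 + next two rolls (9+0) = 19. Cumulative: 23
Frame 3: OPEN (9+0=9). Cumulative: 32
Frame 4: OPEN (1+3=4). Cumulative: 36
Frame 5: OPEN (0+4=4). Cumulative: 40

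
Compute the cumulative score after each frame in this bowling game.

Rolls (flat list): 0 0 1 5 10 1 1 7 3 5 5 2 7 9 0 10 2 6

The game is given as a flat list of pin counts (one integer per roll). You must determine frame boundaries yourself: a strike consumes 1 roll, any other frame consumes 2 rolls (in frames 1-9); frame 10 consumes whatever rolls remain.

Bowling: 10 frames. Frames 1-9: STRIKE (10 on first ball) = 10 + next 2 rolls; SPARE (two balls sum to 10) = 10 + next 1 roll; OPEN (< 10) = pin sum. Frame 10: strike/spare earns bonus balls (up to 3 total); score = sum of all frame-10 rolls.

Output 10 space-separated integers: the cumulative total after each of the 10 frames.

Answer: 0 6 18 20 35 47 56 65 83 91

Derivation:
Frame 1: OPEN (0+0=0). Cumulative: 0
Frame 2: OPEN (1+5=6). Cumulative: 6
Frame 3: STRIKE. 10 + next two rolls (1+1) = 12. Cumulative: 18
Frame 4: OPEN (1+1=2). Cumulative: 20
Frame 5: SPARE (7+3=10). 10 + next roll (5) = 15. Cumulative: 35
Frame 6: SPARE (5+5=10). 10 + next roll (2) = 12. Cumulative: 47
Frame 7: OPEN (2+7=9). Cumulative: 56
Frame 8: OPEN (9+0=9). Cumulative: 65
Frame 9: STRIKE. 10 + next two rolls (2+6) = 18. Cumulative: 83
Frame 10: OPEN. Sum of all frame-10 rolls (2+6) = 8. Cumulative: 91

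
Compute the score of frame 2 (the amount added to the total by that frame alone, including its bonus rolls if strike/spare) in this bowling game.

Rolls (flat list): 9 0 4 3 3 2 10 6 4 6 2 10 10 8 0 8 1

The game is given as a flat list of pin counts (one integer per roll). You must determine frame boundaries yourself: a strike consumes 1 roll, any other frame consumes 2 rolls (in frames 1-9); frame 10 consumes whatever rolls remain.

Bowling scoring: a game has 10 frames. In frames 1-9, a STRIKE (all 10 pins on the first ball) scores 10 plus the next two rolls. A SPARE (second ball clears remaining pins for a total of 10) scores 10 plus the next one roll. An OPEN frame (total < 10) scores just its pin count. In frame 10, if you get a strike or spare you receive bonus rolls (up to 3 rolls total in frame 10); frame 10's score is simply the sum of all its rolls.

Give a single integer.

Answer: 7

Derivation:
Frame 1: OPEN (9+0=9). Cumulative: 9
Frame 2: OPEN (4+3=7). Cumulative: 16
Frame 3: OPEN (3+2=5). Cumulative: 21
Frame 4: STRIKE. 10 + next two rolls (6+4) = 20. Cumulative: 41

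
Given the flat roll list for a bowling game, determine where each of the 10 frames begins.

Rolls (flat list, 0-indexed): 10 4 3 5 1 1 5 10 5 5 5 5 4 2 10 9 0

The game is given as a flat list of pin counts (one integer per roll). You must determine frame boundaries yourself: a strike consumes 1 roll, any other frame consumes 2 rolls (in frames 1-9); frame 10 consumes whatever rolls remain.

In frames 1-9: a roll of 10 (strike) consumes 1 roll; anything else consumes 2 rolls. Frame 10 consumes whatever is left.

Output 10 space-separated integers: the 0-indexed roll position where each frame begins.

Answer: 0 1 3 5 7 8 10 12 14 15

Derivation:
Frame 1 starts at roll index 0: roll=10 (strike), consumes 1 roll
Frame 2 starts at roll index 1: rolls=4,3 (sum=7), consumes 2 rolls
Frame 3 starts at roll index 3: rolls=5,1 (sum=6), consumes 2 rolls
Frame 4 starts at roll index 5: rolls=1,5 (sum=6), consumes 2 rolls
Frame 5 starts at roll index 7: roll=10 (strike), consumes 1 roll
Frame 6 starts at roll index 8: rolls=5,5 (sum=10), consumes 2 rolls
Frame 7 starts at roll index 10: rolls=5,5 (sum=10), consumes 2 rolls
Frame 8 starts at roll index 12: rolls=4,2 (sum=6), consumes 2 rolls
Frame 9 starts at roll index 14: roll=10 (strike), consumes 1 roll
Frame 10 starts at roll index 15: 2 remaining rolls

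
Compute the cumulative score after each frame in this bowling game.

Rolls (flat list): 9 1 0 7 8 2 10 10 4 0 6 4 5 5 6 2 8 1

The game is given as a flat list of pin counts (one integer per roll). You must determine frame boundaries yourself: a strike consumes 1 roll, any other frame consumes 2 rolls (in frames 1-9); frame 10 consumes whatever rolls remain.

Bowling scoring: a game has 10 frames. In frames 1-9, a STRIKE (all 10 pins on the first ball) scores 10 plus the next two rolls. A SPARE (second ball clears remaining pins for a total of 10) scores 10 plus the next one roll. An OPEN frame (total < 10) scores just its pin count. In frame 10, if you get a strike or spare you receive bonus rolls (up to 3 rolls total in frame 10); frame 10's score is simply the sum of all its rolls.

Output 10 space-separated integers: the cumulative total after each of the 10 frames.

Answer: 10 17 37 61 75 79 94 110 118 127

Derivation:
Frame 1: SPARE (9+1=10). 10 + next roll (0) = 10. Cumulative: 10
Frame 2: OPEN (0+7=7). Cumulative: 17
Frame 3: SPARE (8+2=10). 10 + next roll (10) = 20. Cumulative: 37
Frame 4: STRIKE. 10 + next two rolls (10+4) = 24. Cumulative: 61
Frame 5: STRIKE. 10 + next two rolls (4+0) = 14. Cumulative: 75
Frame 6: OPEN (4+0=4). Cumulative: 79
Frame 7: SPARE (6+4=10). 10 + next roll (5) = 15. Cumulative: 94
Frame 8: SPARE (5+5=10). 10 + next roll (6) = 16. Cumulative: 110
Frame 9: OPEN (6+2=8). Cumulative: 118
Frame 10: OPEN. Sum of all frame-10 rolls (8+1) = 9. Cumulative: 127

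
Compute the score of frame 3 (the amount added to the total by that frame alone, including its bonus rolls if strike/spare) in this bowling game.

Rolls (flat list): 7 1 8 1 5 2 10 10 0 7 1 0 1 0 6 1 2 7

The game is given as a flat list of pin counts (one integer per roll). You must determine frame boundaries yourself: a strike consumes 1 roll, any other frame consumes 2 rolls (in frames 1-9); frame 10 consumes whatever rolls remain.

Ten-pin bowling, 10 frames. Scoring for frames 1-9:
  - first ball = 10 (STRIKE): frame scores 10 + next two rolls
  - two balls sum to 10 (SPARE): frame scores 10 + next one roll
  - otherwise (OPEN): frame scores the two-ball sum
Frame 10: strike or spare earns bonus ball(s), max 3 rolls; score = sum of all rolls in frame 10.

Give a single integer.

Frame 1: OPEN (7+1=8). Cumulative: 8
Frame 2: OPEN (8+1=9). Cumulative: 17
Frame 3: OPEN (5+2=7). Cumulative: 24
Frame 4: STRIKE. 10 + next two rolls (10+0) = 20. Cumulative: 44
Frame 5: STRIKE. 10 + next two rolls (0+7) = 17. Cumulative: 61

Answer: 7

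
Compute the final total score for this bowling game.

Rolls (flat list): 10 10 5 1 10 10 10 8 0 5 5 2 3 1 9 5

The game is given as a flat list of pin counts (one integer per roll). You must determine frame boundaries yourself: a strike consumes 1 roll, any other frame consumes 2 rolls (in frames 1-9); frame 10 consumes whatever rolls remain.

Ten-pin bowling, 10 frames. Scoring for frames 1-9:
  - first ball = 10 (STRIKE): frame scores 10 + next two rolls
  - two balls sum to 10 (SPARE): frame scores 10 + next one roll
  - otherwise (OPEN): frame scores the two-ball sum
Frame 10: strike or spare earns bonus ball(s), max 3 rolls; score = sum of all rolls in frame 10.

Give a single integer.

Frame 1: STRIKE. 10 + next two rolls (10+5) = 25. Cumulative: 25
Frame 2: STRIKE. 10 + next two rolls (5+1) = 16. Cumulative: 41
Frame 3: OPEN (5+1=6). Cumulative: 47
Frame 4: STRIKE. 10 + next two rolls (10+10) = 30. Cumulative: 77
Frame 5: STRIKE. 10 + next two rolls (10+8) = 28. Cumulative: 105
Frame 6: STRIKE. 10 + next two rolls (8+0) = 18. Cumulative: 123
Frame 7: OPEN (8+0=8). Cumulative: 131
Frame 8: SPARE (5+5=10). 10 + next roll (2) = 12. Cumulative: 143
Frame 9: OPEN (2+3=5). Cumulative: 148
Frame 10: SPARE. Sum of all frame-10 rolls (1+9+5) = 15. Cumulative: 163

Answer: 163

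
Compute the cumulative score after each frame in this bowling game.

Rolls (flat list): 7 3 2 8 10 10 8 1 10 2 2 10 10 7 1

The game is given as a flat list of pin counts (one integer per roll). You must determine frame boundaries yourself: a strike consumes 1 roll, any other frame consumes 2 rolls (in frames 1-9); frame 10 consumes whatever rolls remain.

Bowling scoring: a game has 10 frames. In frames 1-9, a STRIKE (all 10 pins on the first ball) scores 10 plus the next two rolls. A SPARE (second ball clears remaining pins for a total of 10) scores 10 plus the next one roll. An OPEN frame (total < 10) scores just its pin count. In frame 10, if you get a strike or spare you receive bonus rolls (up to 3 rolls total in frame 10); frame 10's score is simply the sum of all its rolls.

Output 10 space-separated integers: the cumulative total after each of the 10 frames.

Frame 1: SPARE (7+3=10). 10 + next roll (2) = 12. Cumulative: 12
Frame 2: SPARE (2+8=10). 10 + next roll (10) = 20. Cumulative: 32
Frame 3: STRIKE. 10 + next two rolls (10+8) = 28. Cumulative: 60
Frame 4: STRIKE. 10 + next two rolls (8+1) = 19. Cumulative: 79
Frame 5: OPEN (8+1=9). Cumulative: 88
Frame 6: STRIKE. 10 + next two rolls (2+2) = 14. Cumulative: 102
Frame 7: OPEN (2+2=4). Cumulative: 106
Frame 8: STRIKE. 10 + next two rolls (10+7) = 27. Cumulative: 133
Frame 9: STRIKE. 10 + next two rolls (7+1) = 18. Cumulative: 151
Frame 10: OPEN. Sum of all frame-10 rolls (7+1) = 8. Cumulative: 159

Answer: 12 32 60 79 88 102 106 133 151 159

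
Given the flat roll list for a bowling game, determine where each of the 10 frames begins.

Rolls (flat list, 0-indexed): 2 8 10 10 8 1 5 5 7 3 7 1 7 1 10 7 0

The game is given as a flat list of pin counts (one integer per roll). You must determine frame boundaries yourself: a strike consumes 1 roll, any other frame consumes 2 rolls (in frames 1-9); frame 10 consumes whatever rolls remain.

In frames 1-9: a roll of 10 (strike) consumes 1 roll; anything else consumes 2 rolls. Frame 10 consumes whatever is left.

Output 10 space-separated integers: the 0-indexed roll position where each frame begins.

Answer: 0 2 3 4 6 8 10 12 14 15

Derivation:
Frame 1 starts at roll index 0: rolls=2,8 (sum=10), consumes 2 rolls
Frame 2 starts at roll index 2: roll=10 (strike), consumes 1 roll
Frame 3 starts at roll index 3: roll=10 (strike), consumes 1 roll
Frame 4 starts at roll index 4: rolls=8,1 (sum=9), consumes 2 rolls
Frame 5 starts at roll index 6: rolls=5,5 (sum=10), consumes 2 rolls
Frame 6 starts at roll index 8: rolls=7,3 (sum=10), consumes 2 rolls
Frame 7 starts at roll index 10: rolls=7,1 (sum=8), consumes 2 rolls
Frame 8 starts at roll index 12: rolls=7,1 (sum=8), consumes 2 rolls
Frame 9 starts at roll index 14: roll=10 (strike), consumes 1 roll
Frame 10 starts at roll index 15: 2 remaining rolls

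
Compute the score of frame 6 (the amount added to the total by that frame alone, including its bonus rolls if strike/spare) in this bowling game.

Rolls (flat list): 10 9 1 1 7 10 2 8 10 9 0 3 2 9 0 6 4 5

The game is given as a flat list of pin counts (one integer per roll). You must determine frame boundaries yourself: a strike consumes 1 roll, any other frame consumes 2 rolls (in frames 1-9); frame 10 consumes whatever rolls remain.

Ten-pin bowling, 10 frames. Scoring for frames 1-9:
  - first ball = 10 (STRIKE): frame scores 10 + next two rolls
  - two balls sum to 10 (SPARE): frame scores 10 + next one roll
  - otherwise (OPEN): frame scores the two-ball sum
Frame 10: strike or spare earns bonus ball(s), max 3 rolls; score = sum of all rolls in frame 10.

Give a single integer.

Frame 1: STRIKE. 10 + next two rolls (9+1) = 20. Cumulative: 20
Frame 2: SPARE (9+1=10). 10 + next roll (1) = 11. Cumulative: 31
Frame 3: OPEN (1+7=8). Cumulative: 39
Frame 4: STRIKE. 10 + next two rolls (2+8) = 20. Cumulative: 59
Frame 5: SPARE (2+8=10). 10 + next roll (10) = 20. Cumulative: 79
Frame 6: STRIKE. 10 + next two rolls (9+0) = 19. Cumulative: 98
Frame 7: OPEN (9+0=9). Cumulative: 107
Frame 8: OPEN (3+2=5). Cumulative: 112

Answer: 19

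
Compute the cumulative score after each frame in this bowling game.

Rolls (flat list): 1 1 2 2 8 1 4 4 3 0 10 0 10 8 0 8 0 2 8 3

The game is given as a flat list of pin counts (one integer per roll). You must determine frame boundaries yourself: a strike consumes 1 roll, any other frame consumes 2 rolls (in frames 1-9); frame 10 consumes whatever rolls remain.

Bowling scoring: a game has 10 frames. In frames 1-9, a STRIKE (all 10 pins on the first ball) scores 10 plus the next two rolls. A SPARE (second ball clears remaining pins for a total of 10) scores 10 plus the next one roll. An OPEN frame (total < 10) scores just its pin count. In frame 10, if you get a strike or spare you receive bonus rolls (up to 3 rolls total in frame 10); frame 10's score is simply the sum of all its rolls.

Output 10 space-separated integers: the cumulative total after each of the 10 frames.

Frame 1: OPEN (1+1=2). Cumulative: 2
Frame 2: OPEN (2+2=4). Cumulative: 6
Frame 3: OPEN (8+1=9). Cumulative: 15
Frame 4: OPEN (4+4=8). Cumulative: 23
Frame 5: OPEN (3+0=3). Cumulative: 26
Frame 6: STRIKE. 10 + next two rolls (0+10) = 20. Cumulative: 46
Frame 7: SPARE (0+10=10). 10 + next roll (8) = 18. Cumulative: 64
Frame 8: OPEN (8+0=8). Cumulative: 72
Frame 9: OPEN (8+0=8). Cumulative: 80
Frame 10: SPARE. Sum of all frame-10 rolls (2+8+3) = 13. Cumulative: 93

Answer: 2 6 15 23 26 46 64 72 80 93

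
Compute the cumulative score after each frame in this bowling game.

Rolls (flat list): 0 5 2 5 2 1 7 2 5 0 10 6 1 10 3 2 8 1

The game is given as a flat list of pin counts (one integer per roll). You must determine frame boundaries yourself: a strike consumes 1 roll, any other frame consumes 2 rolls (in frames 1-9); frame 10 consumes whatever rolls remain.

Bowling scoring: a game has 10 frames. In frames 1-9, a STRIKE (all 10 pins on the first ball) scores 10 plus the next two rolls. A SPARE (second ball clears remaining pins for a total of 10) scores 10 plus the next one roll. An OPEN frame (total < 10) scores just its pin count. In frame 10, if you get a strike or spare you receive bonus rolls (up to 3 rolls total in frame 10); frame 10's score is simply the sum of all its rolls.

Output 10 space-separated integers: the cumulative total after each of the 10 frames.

Frame 1: OPEN (0+5=5). Cumulative: 5
Frame 2: OPEN (2+5=7). Cumulative: 12
Frame 3: OPEN (2+1=3). Cumulative: 15
Frame 4: OPEN (7+2=9). Cumulative: 24
Frame 5: OPEN (5+0=5). Cumulative: 29
Frame 6: STRIKE. 10 + next two rolls (6+1) = 17. Cumulative: 46
Frame 7: OPEN (6+1=7). Cumulative: 53
Frame 8: STRIKE. 10 + next two rolls (3+2) = 15. Cumulative: 68
Frame 9: OPEN (3+2=5). Cumulative: 73
Frame 10: OPEN. Sum of all frame-10 rolls (8+1) = 9. Cumulative: 82

Answer: 5 12 15 24 29 46 53 68 73 82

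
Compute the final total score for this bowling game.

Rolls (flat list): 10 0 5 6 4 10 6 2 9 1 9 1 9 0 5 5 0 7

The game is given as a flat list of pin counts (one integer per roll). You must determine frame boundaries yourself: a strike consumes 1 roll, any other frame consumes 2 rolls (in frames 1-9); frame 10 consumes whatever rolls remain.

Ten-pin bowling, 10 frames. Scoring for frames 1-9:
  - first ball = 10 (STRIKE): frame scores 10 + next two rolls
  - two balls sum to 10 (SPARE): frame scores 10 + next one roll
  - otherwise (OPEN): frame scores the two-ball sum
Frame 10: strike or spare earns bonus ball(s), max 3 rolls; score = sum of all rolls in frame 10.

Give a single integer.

Frame 1: STRIKE. 10 + next two rolls (0+5) = 15. Cumulative: 15
Frame 2: OPEN (0+5=5). Cumulative: 20
Frame 3: SPARE (6+4=10). 10 + next roll (10) = 20. Cumulative: 40
Frame 4: STRIKE. 10 + next two rolls (6+2) = 18. Cumulative: 58
Frame 5: OPEN (6+2=8). Cumulative: 66
Frame 6: SPARE (9+1=10). 10 + next roll (9) = 19. Cumulative: 85
Frame 7: SPARE (9+1=10). 10 + next roll (9) = 19. Cumulative: 104
Frame 8: OPEN (9+0=9). Cumulative: 113
Frame 9: SPARE (5+5=10). 10 + next roll (0) = 10. Cumulative: 123
Frame 10: OPEN. Sum of all frame-10 rolls (0+7) = 7. Cumulative: 130

Answer: 130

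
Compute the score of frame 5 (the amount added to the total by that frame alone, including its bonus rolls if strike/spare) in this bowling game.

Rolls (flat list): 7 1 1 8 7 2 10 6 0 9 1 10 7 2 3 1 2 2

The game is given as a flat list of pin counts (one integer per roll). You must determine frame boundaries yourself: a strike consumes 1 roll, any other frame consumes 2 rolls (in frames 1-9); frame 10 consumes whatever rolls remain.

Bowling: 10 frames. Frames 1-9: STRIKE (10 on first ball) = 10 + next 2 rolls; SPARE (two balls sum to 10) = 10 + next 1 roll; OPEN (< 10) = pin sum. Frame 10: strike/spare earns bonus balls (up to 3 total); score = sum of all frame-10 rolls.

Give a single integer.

Frame 1: OPEN (7+1=8). Cumulative: 8
Frame 2: OPEN (1+8=9). Cumulative: 17
Frame 3: OPEN (7+2=9). Cumulative: 26
Frame 4: STRIKE. 10 + next two rolls (6+0) = 16. Cumulative: 42
Frame 5: OPEN (6+0=6). Cumulative: 48
Frame 6: SPARE (9+1=10). 10 + next roll (10) = 20. Cumulative: 68
Frame 7: STRIKE. 10 + next two rolls (7+2) = 19. Cumulative: 87

Answer: 6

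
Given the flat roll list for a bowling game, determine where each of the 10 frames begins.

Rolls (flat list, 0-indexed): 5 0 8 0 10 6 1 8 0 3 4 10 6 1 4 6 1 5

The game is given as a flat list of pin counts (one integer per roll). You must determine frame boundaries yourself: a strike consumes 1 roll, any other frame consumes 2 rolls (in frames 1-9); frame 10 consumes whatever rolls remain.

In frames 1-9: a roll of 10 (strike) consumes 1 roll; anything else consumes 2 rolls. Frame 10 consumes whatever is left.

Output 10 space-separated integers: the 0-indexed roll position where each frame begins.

Answer: 0 2 4 5 7 9 11 12 14 16

Derivation:
Frame 1 starts at roll index 0: rolls=5,0 (sum=5), consumes 2 rolls
Frame 2 starts at roll index 2: rolls=8,0 (sum=8), consumes 2 rolls
Frame 3 starts at roll index 4: roll=10 (strike), consumes 1 roll
Frame 4 starts at roll index 5: rolls=6,1 (sum=7), consumes 2 rolls
Frame 5 starts at roll index 7: rolls=8,0 (sum=8), consumes 2 rolls
Frame 6 starts at roll index 9: rolls=3,4 (sum=7), consumes 2 rolls
Frame 7 starts at roll index 11: roll=10 (strike), consumes 1 roll
Frame 8 starts at roll index 12: rolls=6,1 (sum=7), consumes 2 rolls
Frame 9 starts at roll index 14: rolls=4,6 (sum=10), consumes 2 rolls
Frame 10 starts at roll index 16: 2 remaining rolls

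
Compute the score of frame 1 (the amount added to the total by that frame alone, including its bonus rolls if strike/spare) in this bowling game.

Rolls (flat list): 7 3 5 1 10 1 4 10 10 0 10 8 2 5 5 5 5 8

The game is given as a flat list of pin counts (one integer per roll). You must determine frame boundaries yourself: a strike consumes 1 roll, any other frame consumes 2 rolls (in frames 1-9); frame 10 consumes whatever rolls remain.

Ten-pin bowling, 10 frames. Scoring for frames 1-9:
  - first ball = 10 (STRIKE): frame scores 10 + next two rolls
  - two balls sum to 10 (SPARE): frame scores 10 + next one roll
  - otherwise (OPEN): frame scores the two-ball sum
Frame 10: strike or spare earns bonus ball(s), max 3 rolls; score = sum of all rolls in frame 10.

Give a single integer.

Frame 1: SPARE (7+3=10). 10 + next roll (5) = 15. Cumulative: 15
Frame 2: OPEN (5+1=6). Cumulative: 21
Frame 3: STRIKE. 10 + next two rolls (1+4) = 15. Cumulative: 36

Answer: 15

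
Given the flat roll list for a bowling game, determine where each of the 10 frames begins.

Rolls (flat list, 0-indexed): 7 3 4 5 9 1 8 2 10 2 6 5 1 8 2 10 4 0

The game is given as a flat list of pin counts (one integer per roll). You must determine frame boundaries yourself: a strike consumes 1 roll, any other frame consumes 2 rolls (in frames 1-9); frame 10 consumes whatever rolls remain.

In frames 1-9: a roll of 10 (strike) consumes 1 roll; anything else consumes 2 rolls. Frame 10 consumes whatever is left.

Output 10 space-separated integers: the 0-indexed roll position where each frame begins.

Frame 1 starts at roll index 0: rolls=7,3 (sum=10), consumes 2 rolls
Frame 2 starts at roll index 2: rolls=4,5 (sum=9), consumes 2 rolls
Frame 3 starts at roll index 4: rolls=9,1 (sum=10), consumes 2 rolls
Frame 4 starts at roll index 6: rolls=8,2 (sum=10), consumes 2 rolls
Frame 5 starts at roll index 8: roll=10 (strike), consumes 1 roll
Frame 6 starts at roll index 9: rolls=2,6 (sum=8), consumes 2 rolls
Frame 7 starts at roll index 11: rolls=5,1 (sum=6), consumes 2 rolls
Frame 8 starts at roll index 13: rolls=8,2 (sum=10), consumes 2 rolls
Frame 9 starts at roll index 15: roll=10 (strike), consumes 1 roll
Frame 10 starts at roll index 16: 2 remaining rolls

Answer: 0 2 4 6 8 9 11 13 15 16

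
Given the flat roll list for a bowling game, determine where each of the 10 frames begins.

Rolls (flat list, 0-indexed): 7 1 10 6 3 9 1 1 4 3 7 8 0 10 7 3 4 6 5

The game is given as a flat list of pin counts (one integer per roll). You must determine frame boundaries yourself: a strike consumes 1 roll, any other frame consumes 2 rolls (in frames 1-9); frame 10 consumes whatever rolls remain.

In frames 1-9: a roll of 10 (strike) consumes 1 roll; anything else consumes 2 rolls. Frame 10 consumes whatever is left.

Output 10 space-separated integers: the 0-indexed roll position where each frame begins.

Answer: 0 2 3 5 7 9 11 13 14 16

Derivation:
Frame 1 starts at roll index 0: rolls=7,1 (sum=8), consumes 2 rolls
Frame 2 starts at roll index 2: roll=10 (strike), consumes 1 roll
Frame 3 starts at roll index 3: rolls=6,3 (sum=9), consumes 2 rolls
Frame 4 starts at roll index 5: rolls=9,1 (sum=10), consumes 2 rolls
Frame 5 starts at roll index 7: rolls=1,4 (sum=5), consumes 2 rolls
Frame 6 starts at roll index 9: rolls=3,7 (sum=10), consumes 2 rolls
Frame 7 starts at roll index 11: rolls=8,0 (sum=8), consumes 2 rolls
Frame 8 starts at roll index 13: roll=10 (strike), consumes 1 roll
Frame 9 starts at roll index 14: rolls=7,3 (sum=10), consumes 2 rolls
Frame 10 starts at roll index 16: 3 remaining rolls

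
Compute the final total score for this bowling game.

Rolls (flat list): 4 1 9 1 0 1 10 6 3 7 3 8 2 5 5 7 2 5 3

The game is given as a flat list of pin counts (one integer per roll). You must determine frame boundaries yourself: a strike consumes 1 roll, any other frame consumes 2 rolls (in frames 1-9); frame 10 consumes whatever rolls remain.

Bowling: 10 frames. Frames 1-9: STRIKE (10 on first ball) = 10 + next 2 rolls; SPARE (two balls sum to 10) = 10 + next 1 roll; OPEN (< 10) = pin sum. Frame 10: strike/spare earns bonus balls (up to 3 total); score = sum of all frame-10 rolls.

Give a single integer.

Frame 1: OPEN (4+1=5). Cumulative: 5
Frame 2: SPARE (9+1=10). 10 + next roll (0) = 10. Cumulative: 15
Frame 3: OPEN (0+1=1). Cumulative: 16
Frame 4: STRIKE. 10 + next two rolls (6+3) = 19. Cumulative: 35
Frame 5: OPEN (6+3=9). Cumulative: 44
Frame 6: SPARE (7+3=10). 10 + next roll (8) = 18. Cumulative: 62
Frame 7: SPARE (8+2=10). 10 + next roll (5) = 15. Cumulative: 77
Frame 8: SPARE (5+5=10). 10 + next roll (7) = 17. Cumulative: 94
Frame 9: OPEN (7+2=9). Cumulative: 103
Frame 10: OPEN. Sum of all frame-10 rolls (5+3) = 8. Cumulative: 111

Answer: 111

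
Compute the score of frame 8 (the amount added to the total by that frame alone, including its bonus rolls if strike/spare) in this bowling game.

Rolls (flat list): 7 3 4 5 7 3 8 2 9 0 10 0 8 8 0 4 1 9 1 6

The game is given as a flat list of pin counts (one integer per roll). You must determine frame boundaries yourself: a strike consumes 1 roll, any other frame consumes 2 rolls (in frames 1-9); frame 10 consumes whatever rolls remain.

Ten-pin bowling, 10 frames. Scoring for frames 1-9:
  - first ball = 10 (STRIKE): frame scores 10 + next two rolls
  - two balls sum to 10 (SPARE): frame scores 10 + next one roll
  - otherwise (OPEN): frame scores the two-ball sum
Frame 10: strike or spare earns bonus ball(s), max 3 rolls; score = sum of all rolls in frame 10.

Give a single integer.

Answer: 8

Derivation:
Frame 1: SPARE (7+3=10). 10 + next roll (4) = 14. Cumulative: 14
Frame 2: OPEN (4+5=9). Cumulative: 23
Frame 3: SPARE (7+3=10). 10 + next roll (8) = 18. Cumulative: 41
Frame 4: SPARE (8+2=10). 10 + next roll (9) = 19. Cumulative: 60
Frame 5: OPEN (9+0=9). Cumulative: 69
Frame 6: STRIKE. 10 + next two rolls (0+8) = 18. Cumulative: 87
Frame 7: OPEN (0+8=8). Cumulative: 95
Frame 8: OPEN (8+0=8). Cumulative: 103
Frame 9: OPEN (4+1=5). Cumulative: 108
Frame 10: SPARE. Sum of all frame-10 rolls (9+1+6) = 16. Cumulative: 124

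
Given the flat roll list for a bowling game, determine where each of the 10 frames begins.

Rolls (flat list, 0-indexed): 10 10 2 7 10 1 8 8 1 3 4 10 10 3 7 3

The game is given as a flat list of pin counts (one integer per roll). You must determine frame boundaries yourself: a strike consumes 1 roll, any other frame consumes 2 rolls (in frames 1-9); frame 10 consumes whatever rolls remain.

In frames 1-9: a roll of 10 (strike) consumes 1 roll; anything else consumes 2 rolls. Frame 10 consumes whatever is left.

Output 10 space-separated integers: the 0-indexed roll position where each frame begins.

Answer: 0 1 2 4 5 7 9 11 12 13

Derivation:
Frame 1 starts at roll index 0: roll=10 (strike), consumes 1 roll
Frame 2 starts at roll index 1: roll=10 (strike), consumes 1 roll
Frame 3 starts at roll index 2: rolls=2,7 (sum=9), consumes 2 rolls
Frame 4 starts at roll index 4: roll=10 (strike), consumes 1 roll
Frame 5 starts at roll index 5: rolls=1,8 (sum=9), consumes 2 rolls
Frame 6 starts at roll index 7: rolls=8,1 (sum=9), consumes 2 rolls
Frame 7 starts at roll index 9: rolls=3,4 (sum=7), consumes 2 rolls
Frame 8 starts at roll index 11: roll=10 (strike), consumes 1 roll
Frame 9 starts at roll index 12: roll=10 (strike), consumes 1 roll
Frame 10 starts at roll index 13: 3 remaining rolls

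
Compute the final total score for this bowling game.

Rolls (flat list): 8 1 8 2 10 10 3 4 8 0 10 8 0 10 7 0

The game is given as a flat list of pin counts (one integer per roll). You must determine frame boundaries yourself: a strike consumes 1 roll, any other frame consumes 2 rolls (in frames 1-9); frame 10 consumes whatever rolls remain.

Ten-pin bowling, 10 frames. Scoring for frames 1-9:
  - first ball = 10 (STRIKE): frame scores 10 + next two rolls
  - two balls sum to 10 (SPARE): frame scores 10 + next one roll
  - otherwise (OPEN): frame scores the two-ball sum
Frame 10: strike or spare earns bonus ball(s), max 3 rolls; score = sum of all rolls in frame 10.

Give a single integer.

Frame 1: OPEN (8+1=9). Cumulative: 9
Frame 2: SPARE (8+2=10). 10 + next roll (10) = 20. Cumulative: 29
Frame 3: STRIKE. 10 + next two rolls (10+3) = 23. Cumulative: 52
Frame 4: STRIKE. 10 + next two rolls (3+4) = 17. Cumulative: 69
Frame 5: OPEN (3+4=7). Cumulative: 76
Frame 6: OPEN (8+0=8). Cumulative: 84
Frame 7: STRIKE. 10 + next two rolls (8+0) = 18. Cumulative: 102
Frame 8: OPEN (8+0=8). Cumulative: 110
Frame 9: STRIKE. 10 + next two rolls (7+0) = 17. Cumulative: 127
Frame 10: OPEN. Sum of all frame-10 rolls (7+0) = 7. Cumulative: 134

Answer: 134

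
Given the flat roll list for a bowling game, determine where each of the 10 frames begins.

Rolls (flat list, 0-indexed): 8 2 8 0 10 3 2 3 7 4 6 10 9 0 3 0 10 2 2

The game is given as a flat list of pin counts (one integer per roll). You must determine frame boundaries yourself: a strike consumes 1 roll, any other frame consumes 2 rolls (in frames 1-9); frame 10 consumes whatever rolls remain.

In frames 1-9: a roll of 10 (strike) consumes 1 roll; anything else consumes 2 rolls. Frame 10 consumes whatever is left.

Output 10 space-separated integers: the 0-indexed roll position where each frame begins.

Answer: 0 2 4 5 7 9 11 12 14 16

Derivation:
Frame 1 starts at roll index 0: rolls=8,2 (sum=10), consumes 2 rolls
Frame 2 starts at roll index 2: rolls=8,0 (sum=8), consumes 2 rolls
Frame 3 starts at roll index 4: roll=10 (strike), consumes 1 roll
Frame 4 starts at roll index 5: rolls=3,2 (sum=5), consumes 2 rolls
Frame 5 starts at roll index 7: rolls=3,7 (sum=10), consumes 2 rolls
Frame 6 starts at roll index 9: rolls=4,6 (sum=10), consumes 2 rolls
Frame 7 starts at roll index 11: roll=10 (strike), consumes 1 roll
Frame 8 starts at roll index 12: rolls=9,0 (sum=9), consumes 2 rolls
Frame 9 starts at roll index 14: rolls=3,0 (sum=3), consumes 2 rolls
Frame 10 starts at roll index 16: 3 remaining rolls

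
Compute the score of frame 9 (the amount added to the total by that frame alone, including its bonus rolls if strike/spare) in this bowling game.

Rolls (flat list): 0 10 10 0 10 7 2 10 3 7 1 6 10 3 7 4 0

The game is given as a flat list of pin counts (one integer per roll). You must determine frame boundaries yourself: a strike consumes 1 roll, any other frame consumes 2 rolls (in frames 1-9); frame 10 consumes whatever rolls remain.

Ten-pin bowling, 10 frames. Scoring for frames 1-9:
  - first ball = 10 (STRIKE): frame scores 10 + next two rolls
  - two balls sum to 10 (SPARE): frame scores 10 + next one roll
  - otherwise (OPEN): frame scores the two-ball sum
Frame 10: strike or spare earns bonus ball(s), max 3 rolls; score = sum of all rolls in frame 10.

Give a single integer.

Frame 1: SPARE (0+10=10). 10 + next roll (10) = 20. Cumulative: 20
Frame 2: STRIKE. 10 + next two rolls (0+10) = 20. Cumulative: 40
Frame 3: SPARE (0+10=10). 10 + next roll (7) = 17. Cumulative: 57
Frame 4: OPEN (7+2=9). Cumulative: 66
Frame 5: STRIKE. 10 + next two rolls (3+7) = 20. Cumulative: 86
Frame 6: SPARE (3+7=10). 10 + next roll (1) = 11. Cumulative: 97
Frame 7: OPEN (1+6=7). Cumulative: 104
Frame 8: STRIKE. 10 + next two rolls (3+7) = 20. Cumulative: 124
Frame 9: SPARE (3+7=10). 10 + next roll (4) = 14. Cumulative: 138
Frame 10: OPEN. Sum of all frame-10 rolls (4+0) = 4. Cumulative: 142

Answer: 14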